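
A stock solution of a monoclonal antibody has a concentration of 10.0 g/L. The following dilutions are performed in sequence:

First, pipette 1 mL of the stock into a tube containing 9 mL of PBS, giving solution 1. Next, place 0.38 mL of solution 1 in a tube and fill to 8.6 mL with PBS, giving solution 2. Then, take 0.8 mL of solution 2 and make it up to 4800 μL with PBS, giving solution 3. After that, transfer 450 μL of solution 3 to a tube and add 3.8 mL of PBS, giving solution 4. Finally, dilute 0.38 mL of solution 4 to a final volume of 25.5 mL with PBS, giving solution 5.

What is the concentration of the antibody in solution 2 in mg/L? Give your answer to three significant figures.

Step 1: 1 mL + 9 mL = 10 mL total → factor 10/1 = 10
Step 2: 0.38 mL brought to 8.6 mL → factor 8.6/0.38 = 22.632
Dilution factor through solution 2 = 10 × 22.632 = 226.32
[solution 2] = 10.0 g/L / 226.32 = 0.04419 g/L = 44.2 mg/L

44.2 mg/L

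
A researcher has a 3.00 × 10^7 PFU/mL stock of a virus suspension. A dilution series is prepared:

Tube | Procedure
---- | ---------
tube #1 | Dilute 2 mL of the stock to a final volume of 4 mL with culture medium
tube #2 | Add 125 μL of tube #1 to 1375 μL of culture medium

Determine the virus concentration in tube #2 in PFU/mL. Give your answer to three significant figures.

Step 1: 2 mL brought to 4 mL → factor 4/2 = 2
Step 2: 125 μL + 1375 μL = 1500 μL total → factor 1500/125 = 12
Overall dilution factor = 2 × 12 = 24
Final = 3.00 × 10^7 PFU/mL / 24 = 1.25 × 10^6 PFU/mL

1.25 × 10^6 PFU/mL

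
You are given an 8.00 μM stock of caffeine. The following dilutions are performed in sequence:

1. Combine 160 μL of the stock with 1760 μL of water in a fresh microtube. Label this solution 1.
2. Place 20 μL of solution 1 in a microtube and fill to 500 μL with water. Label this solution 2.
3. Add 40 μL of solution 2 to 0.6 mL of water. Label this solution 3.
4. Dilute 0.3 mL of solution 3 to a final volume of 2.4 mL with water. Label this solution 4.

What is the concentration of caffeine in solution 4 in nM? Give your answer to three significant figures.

Step 1: 160 μL + 1760 μL = 1920 μL total → factor 1920/160 = 12
Step 2: 20 μL brought to 500 μL → factor 500/20 = 25
Step 3: 40 μL + 0.6 mL = 640 μL total → factor 640/40 = 16
Step 4: 0.3 mL brought to 2.4 mL → factor 2.4/0.3 = 8
Overall dilution factor = 12 × 25 × 16 × 8 = 38400
Final = 8.00 μM / 38400 = 0.0002083 μM = 0.208 nM

0.208 nM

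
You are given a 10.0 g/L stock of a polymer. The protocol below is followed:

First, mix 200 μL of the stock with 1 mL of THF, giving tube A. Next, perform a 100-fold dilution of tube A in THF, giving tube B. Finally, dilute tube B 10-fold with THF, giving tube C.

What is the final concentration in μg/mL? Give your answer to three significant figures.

1.67 μg/mL

Step 1: 200 μL + 1 mL = 1200 μL total → factor 1200/200 = 6
Step 2: 100-fold → factor 100
Step 3: 10-fold → factor 10
Overall dilution factor = 6 × 100 × 10 = 6000
Final = 10.0 g/L / 6000 = 0.001667 g/L = 1.67 μg/mL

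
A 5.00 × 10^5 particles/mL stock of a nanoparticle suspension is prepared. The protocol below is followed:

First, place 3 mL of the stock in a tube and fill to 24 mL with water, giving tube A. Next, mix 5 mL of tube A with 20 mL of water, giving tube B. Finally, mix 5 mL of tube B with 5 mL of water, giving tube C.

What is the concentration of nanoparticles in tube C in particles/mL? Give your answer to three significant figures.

6.25 × 10^3 particles/mL

Step 1: 3 mL brought to 24 mL → factor 24/3 = 8
Step 2: 5 mL + 20 mL = 25 mL total → factor 25/5 = 5
Step 3: 5 mL + 5 mL = 10 mL total → factor 10/5 = 2
Overall dilution factor = 8 × 5 × 2 = 80
Final = 5.00 × 10^5 particles/mL / 80 = 6.25 × 10^3 particles/mL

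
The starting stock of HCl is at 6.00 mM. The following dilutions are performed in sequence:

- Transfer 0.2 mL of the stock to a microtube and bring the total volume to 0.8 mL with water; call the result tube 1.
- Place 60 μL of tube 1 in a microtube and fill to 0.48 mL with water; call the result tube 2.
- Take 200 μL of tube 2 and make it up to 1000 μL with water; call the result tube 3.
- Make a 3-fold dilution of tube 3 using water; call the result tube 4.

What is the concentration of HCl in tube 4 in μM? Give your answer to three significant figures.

Step 1: 0.2 mL brought to 0.8 mL → factor 0.8/0.2 = 4
Step 2: 60 μL brought to 0.48 mL → factor 480/60 = 8
Step 3: 200 μL brought to 1000 μL → factor 1000/200 = 5
Step 4: 3-fold → factor 3
Overall dilution factor = 4 × 8 × 5 × 3 = 480
Final = 6.00 mM / 480 = 0.01250 mM = 12.5 μM

12.5 μM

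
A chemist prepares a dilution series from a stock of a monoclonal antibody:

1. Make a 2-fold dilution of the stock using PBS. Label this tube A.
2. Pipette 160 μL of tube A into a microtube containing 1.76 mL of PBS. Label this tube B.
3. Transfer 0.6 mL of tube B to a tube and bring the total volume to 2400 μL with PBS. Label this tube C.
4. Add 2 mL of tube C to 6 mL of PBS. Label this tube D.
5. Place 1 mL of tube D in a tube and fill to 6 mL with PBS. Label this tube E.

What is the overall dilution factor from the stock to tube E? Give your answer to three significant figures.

Step 1: 2-fold → factor 2
Step 2: 160 μL + 1.76 mL = 1920 μL total → factor 1920/160 = 12
Step 3: 0.6 mL brought to 2400 μL → factor 2.4/0.6 = 4
Step 4: 2 mL + 6 mL = 8 mL total → factor 8/2 = 4
Step 5: 1 mL brought to 6 mL → factor 6/1 = 6
Overall dilution factor = 2 × 12 × 4 × 4 × 6 = 2304

2.30 × 10^3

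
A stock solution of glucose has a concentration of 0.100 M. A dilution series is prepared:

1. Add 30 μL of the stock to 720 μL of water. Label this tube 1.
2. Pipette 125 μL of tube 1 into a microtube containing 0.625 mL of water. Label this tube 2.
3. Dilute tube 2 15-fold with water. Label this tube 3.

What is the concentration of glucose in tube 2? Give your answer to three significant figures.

Step 1: 30 μL + 720 μL = 750 μL total → factor 750/30 = 25
Step 2: 125 μL + 0.625 mL = 750 μL total → factor 750/125 = 6
Dilution factor through tube 2 = 25 × 6 = 150
[tube 2] = 0.100 M / 150 = 0.000667 M

0.000667 M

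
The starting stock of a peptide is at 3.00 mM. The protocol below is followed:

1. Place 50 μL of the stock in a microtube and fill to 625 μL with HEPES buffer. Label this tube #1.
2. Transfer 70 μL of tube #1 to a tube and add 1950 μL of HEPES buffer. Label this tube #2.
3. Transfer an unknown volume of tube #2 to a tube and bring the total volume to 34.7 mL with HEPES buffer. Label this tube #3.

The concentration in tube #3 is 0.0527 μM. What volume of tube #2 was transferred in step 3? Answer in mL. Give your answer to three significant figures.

Step 1: 50 μL brought to 625 μL → factor 625/50 = 12.5
Step 2: 70 μL + 1950 μL = 2020 μL total → factor 2020/70 = 28.857
Step 3: v brought to 34.7 mL → factor = 34.7 mL/v
Product of known-step factors = 360.71
Overall factor = 3.00 mM / (0.0527 μM) = 56926
Step-3 factor = 56926 / 360.71 = 157.81
v = 34.7 mL / 157.81 = 0.220 mL

0.220 mL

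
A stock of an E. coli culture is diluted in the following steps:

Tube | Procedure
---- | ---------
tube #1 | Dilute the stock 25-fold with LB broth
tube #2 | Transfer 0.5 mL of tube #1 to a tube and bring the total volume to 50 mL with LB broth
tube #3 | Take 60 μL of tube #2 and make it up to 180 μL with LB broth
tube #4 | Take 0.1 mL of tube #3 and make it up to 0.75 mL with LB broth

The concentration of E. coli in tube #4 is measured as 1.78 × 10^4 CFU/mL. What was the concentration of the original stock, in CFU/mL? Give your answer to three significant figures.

Step 1: 25-fold → factor 25
Step 2: 0.5 mL brought to 50 mL → factor 50/0.5 = 100
Step 3: 60 μL brought to 180 μL → factor 180/60 = 3
Step 4: 0.1 mL brought to 0.75 mL → factor 0.75/0.1 = 7.5
Overall dilution factor = 25 × 100 × 3 × 7.5 = 56250
Stock = 1.78 × 10^4 CFU/mL × 56250 = 1.00 × 10^9 CFU/mL

1.00 × 10^9 CFU/mL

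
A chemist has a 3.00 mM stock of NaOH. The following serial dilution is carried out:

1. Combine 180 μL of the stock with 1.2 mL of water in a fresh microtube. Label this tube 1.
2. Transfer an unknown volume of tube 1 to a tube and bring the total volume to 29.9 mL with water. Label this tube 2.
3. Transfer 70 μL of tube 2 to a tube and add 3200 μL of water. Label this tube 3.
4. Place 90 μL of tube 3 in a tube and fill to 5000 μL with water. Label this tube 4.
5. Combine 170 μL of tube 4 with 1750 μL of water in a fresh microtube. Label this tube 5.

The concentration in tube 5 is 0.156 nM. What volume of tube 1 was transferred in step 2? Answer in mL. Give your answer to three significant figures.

0.349 mL

Step 1: 180 μL + 1.2 mL = 1380 μL total → factor 1380/180 = 7.6667
Step 2: v brought to 29.9 mL → factor = 29.9 mL/v
Step 3: 70 μL + 3200 μL = 3270 μL total → factor 3270/70 = 46.714
Step 4: 90 μL brought to 5000 μL → factor 5000/90 = 55.556
Step 5: 170 μL + 1750 μL = 1920 μL total → factor 1920/170 = 11.294
Product of known-step factors = 2.2472 × 10^5
Overall factor = 3.00 mM / (0.156 nM) = 1.9231 × 10^7
Step-2 factor = 1.9231 × 10^7 / 2.2472 × 10^5 = 85.578
v = 29.9 mL / 85.578 = 0.349 mL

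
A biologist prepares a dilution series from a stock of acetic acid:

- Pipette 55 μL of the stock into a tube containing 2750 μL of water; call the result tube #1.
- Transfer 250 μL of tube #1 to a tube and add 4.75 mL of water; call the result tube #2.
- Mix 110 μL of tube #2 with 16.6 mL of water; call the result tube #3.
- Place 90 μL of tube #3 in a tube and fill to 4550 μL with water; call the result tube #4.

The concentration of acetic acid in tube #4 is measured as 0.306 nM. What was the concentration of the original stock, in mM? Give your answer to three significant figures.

Step 1: 55 μL + 2750 μL = 2805 μL total → factor 2805/55 = 51
Step 2: 250 μL + 4.75 mL = 5000 μL total → factor 5000/250 = 20
Step 3: 110 μL + 16.6 mL = 16710 μL total → factor 16710/110 = 151.91
Step 4: 90 μL brought to 4550 μL → factor 4550/90 = 50.556
Overall dilution factor = 51 × 20 × 151.91 × 50.556 = 7.8334 × 10^6
Stock = 0.306 nM × 7.8334 × 10^6 = 2.397 × 10^6 nM = 2.40 mM

2.40 mM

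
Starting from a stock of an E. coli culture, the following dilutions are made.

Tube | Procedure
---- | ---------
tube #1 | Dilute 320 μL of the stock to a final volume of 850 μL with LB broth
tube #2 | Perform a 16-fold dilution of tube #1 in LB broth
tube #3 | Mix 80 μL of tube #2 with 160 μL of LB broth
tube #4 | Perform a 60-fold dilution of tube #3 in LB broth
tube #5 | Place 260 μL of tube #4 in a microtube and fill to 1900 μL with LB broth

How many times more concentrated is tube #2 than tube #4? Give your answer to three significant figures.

180

Step 1: 320 μL brought to 850 μL → factor 850/320 = 2.6562
Step 2: 16-fold → factor 16
Step 3: 80 μL + 160 μL = 240 μL total → factor 240/80 = 3
Step 4: 60-fold → factor 60
Dilution factor to tube #2 = 42.5; to tube #4 = 7650
[tube #2]/[tube #4] = (factor to tube #4)/(factor to tube #2) = 7650/42.5 = 180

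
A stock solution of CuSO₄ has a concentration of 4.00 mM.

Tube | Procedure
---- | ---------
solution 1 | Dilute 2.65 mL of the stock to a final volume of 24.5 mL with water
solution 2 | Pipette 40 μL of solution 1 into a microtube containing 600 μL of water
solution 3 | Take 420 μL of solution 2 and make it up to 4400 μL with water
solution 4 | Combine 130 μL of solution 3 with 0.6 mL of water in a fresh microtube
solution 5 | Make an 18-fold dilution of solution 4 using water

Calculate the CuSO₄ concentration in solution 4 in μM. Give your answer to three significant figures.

Step 1: 2.65 mL brought to 24.5 mL → factor 24.5/2.65 = 9.2453
Step 2: 40 μL + 600 μL = 640 μL total → factor 640/40 = 16
Step 3: 420 μL brought to 4400 μL → factor 4400/420 = 10.476
Step 4: 130 μL + 0.6 mL = 730 μL total → factor 730/130 = 5.6154
Dilution factor through solution 4 = 9.2453 × 16 × 10.476 × 5.6154 = 8702.1
[solution 4] = 4.00 mM / 8702.1 = 0.0004597 mM = 0.460 μM

0.460 μM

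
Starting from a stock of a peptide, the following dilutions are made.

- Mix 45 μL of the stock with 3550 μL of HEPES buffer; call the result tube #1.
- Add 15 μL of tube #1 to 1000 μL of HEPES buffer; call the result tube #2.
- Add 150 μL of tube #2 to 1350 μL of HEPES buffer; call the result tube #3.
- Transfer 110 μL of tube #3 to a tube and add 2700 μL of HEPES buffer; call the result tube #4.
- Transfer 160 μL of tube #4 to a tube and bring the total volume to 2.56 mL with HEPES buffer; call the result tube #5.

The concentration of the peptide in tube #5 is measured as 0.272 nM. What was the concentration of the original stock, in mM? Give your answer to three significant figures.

Step 1: 45 μL + 3550 μL = 3595 μL total → factor 3595/45 = 79.889
Step 2: 15 μL + 1000 μL = 1015 μL total → factor 1015/15 = 67.667
Step 3: 150 μL + 1350 μL = 1500 μL total → factor 1500/150 = 10
Step 4: 110 μL + 2700 μL = 2810 μL total → factor 2810/110 = 25.545
Step 5: 160 μL brought to 2.56 mL → factor 2560/160 = 16
Overall dilution factor = 79.889 × 67.667 × 10 × 25.545 × 16 = 2.2095 × 10^7
Stock = 0.272 nM × 2.2095 × 10^7 = 6.010 × 10^6 nM = 6.01 mM

6.01 mM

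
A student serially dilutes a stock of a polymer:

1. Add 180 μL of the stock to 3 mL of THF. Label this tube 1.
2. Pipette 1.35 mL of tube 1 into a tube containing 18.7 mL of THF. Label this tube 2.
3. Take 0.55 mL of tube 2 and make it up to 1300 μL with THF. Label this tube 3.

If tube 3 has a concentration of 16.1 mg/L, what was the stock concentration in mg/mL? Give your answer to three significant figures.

9.98 mg/mL

Step 1: 180 μL + 3 mL = 3180 μL total → factor 3180/180 = 17.667
Step 2: 1.35 mL + 18.7 mL = 20.05 mL total → factor 20.05/1.35 = 14.852
Step 3: 0.55 mL brought to 1300 μL → factor 1.3/0.55 = 2.3636
Overall dilution factor = 17.667 × 14.852 × 2.3636 = 620.18
Stock = 16.1 mg/L × 620.18 = 9985 mg/L = 9.98 mg/mL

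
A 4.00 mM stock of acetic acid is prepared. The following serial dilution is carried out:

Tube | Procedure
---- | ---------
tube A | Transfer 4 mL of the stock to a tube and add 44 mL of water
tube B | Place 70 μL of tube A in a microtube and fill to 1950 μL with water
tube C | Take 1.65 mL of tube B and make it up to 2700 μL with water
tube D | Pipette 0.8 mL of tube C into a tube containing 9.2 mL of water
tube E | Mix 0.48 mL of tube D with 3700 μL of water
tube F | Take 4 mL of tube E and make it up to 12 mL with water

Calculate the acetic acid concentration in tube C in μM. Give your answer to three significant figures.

7.31 μM

Step 1: 4 mL + 44 mL = 48 mL total → factor 48/4 = 12
Step 2: 70 μL brought to 1950 μL → factor 1950/70 = 27.857
Step 3: 1.65 mL brought to 2700 μL → factor 2.7/1.65 = 1.6364
Dilution factor through tube C = 12 × 27.857 × 1.6364 = 547.01
[tube C] = 4.00 mM / 547.01 = 0.007312 mM = 7.31 μM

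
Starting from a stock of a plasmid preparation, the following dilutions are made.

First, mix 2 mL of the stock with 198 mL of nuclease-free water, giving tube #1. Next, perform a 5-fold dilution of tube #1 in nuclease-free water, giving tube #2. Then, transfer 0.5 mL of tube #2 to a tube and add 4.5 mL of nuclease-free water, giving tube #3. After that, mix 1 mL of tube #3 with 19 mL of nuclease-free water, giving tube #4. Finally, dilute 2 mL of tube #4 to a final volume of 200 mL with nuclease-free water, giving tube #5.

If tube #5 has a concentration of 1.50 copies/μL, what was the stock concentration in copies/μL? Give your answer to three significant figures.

Step 1: 2 mL + 198 mL = 200 mL total → factor 200/2 = 100
Step 2: 5-fold → factor 5
Step 3: 0.5 mL + 4.5 mL = 5 mL total → factor 5/0.5 = 10
Step 4: 1 mL + 19 mL = 20 mL total → factor 20/1 = 20
Step 5: 2 mL brought to 200 mL → factor 200/2 = 100
Overall dilution factor = 100 × 5 × 10 × 20 × 100 = 1 × 10^7
Stock = 1.50 copies/μL × 1 × 10^7 = 1.50 × 10^7 copies/μL

1.50 × 10^7 copies/μL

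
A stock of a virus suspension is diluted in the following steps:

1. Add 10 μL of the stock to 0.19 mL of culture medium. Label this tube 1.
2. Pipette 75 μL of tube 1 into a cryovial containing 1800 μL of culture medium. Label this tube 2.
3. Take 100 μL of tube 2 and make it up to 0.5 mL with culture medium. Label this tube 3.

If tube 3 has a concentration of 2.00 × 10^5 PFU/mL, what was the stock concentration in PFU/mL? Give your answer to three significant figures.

Step 1: 10 μL + 0.19 mL = 200 μL total → factor 200/10 = 20
Step 2: 75 μL + 1800 μL = 1875 μL total → factor 1875/75 = 25
Step 3: 100 μL brought to 0.5 mL → factor 500/100 = 5
Overall dilution factor = 20 × 25 × 5 = 2500
Stock = 2.00 × 10^5 PFU/mL × 2500 = 5.00 × 10^8 PFU/mL

5.00 × 10^8 PFU/mL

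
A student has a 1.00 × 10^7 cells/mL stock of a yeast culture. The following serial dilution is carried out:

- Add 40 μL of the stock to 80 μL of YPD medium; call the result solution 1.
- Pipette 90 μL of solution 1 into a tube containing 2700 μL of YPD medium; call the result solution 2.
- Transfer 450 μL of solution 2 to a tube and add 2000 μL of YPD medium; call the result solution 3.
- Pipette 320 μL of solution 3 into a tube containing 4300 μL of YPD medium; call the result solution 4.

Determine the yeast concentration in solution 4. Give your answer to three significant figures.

Step 1: 40 μL + 80 μL = 120 μL total → factor 120/40 = 3
Step 2: 90 μL + 2700 μL = 2790 μL total → factor 2790/90 = 31
Step 3: 450 μL + 2000 μL = 2450 μL total → factor 2450/450 = 5.4444
Step 4: 320 μL + 4300 μL = 4620 μL total → factor 4620/320 = 14.438
Overall dilution factor = 3 × 31 × 5.4444 × 14.438 = 7310.2
Final = 1.00 × 10^7 cells/mL / 7310.2 = 1.37 × 10^3 cells/mL

1.37 × 10^3 cells/mL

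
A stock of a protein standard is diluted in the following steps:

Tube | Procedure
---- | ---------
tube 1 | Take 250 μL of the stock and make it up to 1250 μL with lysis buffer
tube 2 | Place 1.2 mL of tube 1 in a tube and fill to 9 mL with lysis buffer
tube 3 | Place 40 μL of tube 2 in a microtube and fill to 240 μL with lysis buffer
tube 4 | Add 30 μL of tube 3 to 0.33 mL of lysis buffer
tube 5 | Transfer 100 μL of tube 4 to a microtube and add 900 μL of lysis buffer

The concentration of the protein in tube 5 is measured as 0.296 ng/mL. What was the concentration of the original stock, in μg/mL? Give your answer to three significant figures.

7.99 μg/mL

Step 1: 250 μL brought to 1250 μL → factor 1250/250 = 5
Step 2: 1.2 mL brought to 9 mL → factor 9/1.2 = 7.5
Step 3: 40 μL brought to 240 μL → factor 240/40 = 6
Step 4: 30 μL + 0.33 mL = 360 μL total → factor 360/30 = 12
Step 5: 100 μL + 900 μL = 1000 μL total → factor 1000/100 = 10
Overall dilution factor = 5 × 7.5 × 6 × 12 × 10 = 27000
Stock = 0.296 ng/mL × 27000 = 7992 ng/mL = 7.99 μg/mL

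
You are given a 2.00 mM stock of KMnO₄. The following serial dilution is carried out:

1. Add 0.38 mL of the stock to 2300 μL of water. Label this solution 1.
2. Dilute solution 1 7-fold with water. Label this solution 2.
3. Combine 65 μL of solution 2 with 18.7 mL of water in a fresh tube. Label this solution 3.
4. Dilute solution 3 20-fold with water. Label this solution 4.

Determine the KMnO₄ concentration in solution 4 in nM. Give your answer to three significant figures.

7.02 nM

Step 1: 0.38 mL + 2300 μL = 2.68 mL total → factor 2.68/0.38 = 7.0526
Step 2: 7-fold → factor 7
Step 3: 65 μL + 18.7 mL = 18765 μL total → factor 18765/65 = 288.69
Step 4: 20-fold → factor 20
Overall dilution factor = 7.0526 × 7 × 288.69 × 20 = 2.8505 × 10^5
Final = 2.00 mM / 2.8505 × 10^5 = 7.016 × 10^-6 mM = 7.02 nM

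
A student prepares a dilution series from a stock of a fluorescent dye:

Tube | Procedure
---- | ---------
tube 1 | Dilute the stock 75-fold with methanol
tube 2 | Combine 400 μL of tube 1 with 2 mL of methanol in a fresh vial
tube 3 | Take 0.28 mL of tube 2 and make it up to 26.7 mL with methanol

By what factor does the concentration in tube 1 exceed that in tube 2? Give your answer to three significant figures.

Step 1: 75-fold → factor 75
Step 2: 400 μL + 2 mL = 2400 μL total → factor 2400/400 = 6
Dilution factor to tube 1 = 75; to tube 2 = 450
[tube 1]/[tube 2] = (factor to tube 2)/(factor to tube 1) = 450/75 = 6.00

6.00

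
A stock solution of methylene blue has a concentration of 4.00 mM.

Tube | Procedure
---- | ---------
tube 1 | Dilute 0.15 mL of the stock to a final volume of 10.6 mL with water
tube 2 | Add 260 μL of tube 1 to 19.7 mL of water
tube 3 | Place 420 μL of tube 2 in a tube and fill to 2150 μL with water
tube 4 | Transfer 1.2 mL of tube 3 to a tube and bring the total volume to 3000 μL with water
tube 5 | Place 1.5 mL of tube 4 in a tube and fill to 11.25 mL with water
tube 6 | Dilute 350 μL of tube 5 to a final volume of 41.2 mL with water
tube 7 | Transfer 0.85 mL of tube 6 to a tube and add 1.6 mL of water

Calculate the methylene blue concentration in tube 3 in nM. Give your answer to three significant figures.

144 nM

Step 1: 0.15 mL brought to 10.6 mL → factor 10.6/0.15 = 70.667
Step 2: 260 μL + 19.7 mL = 19960 μL total → factor 19960/260 = 76.769
Step 3: 420 μL brought to 2150 μL → factor 2150/420 = 5.119
Dilution factor through tube 3 = 70.667 × 76.769 × 5.119 = 27771
[tube 3] = 4.00 mM / 27771 = 0.0001440 mM = 144 nM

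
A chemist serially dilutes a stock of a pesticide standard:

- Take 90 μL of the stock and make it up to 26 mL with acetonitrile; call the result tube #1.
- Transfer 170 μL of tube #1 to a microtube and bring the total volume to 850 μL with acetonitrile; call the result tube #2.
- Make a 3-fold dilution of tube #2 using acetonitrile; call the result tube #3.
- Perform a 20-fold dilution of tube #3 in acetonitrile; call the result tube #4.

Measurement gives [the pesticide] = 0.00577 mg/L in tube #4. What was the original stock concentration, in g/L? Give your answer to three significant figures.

Step 1: 90 μL brought to 26 mL → factor 26000/90 = 288.89
Step 2: 170 μL brought to 850 μL → factor 850/170 = 5
Step 3: 3-fold → factor 3
Step 4: 20-fold → factor 20
Overall dilution factor = 288.89 × 5 × 3 × 20 = 86667
Stock = 0.00577 mg/L × 86667 = 500.1 mg/L = 0.500 g/L

0.500 g/L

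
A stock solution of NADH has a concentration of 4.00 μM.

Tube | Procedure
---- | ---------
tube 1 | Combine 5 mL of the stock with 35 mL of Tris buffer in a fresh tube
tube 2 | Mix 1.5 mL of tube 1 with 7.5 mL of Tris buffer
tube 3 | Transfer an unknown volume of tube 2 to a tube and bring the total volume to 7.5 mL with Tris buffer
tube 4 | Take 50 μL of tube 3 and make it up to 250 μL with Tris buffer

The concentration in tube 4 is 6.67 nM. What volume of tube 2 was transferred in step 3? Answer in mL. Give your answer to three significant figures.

Step 1: 5 mL + 35 mL = 40 mL total → factor 40/5 = 8
Step 2: 1.5 mL + 7.5 mL = 9 mL total → factor 9/1.5 = 6
Step 3: v brought to 7.5 mL → factor = 7.5 mL/v
Step 4: 50 μL brought to 250 μL → factor 250/50 = 5
Product of known-step factors = 240
Overall factor = 4.00 μM / (6.67 nM) = 599.7
Step-3 factor = 599.7 / 240 = 2.4988
v = 7.5 mL / 2.4988 = 3.00 mL

3.00 mL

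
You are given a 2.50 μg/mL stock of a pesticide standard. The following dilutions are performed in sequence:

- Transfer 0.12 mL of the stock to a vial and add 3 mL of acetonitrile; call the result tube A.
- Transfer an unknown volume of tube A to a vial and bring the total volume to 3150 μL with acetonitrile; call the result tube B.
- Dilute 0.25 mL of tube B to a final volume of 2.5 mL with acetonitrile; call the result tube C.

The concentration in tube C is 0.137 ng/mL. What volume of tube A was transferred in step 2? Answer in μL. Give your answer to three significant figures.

44.9 μL

Step 1: 0.12 mL + 3 mL = 3.12 mL total → factor 3.12/0.12 = 26
Step 2: v brought to 3150 μL → factor = 3150 μL/v
Step 3: 0.25 mL brought to 2.5 mL → factor 2.5/0.25 = 10
Product of known-step factors = 260
Overall factor = 2.50 μg/mL / (0.137 ng/mL) = 18248
Step-2 factor = 18248 / 260 = 70.185
v = 3150 μL / 70.185 = 44.9 μL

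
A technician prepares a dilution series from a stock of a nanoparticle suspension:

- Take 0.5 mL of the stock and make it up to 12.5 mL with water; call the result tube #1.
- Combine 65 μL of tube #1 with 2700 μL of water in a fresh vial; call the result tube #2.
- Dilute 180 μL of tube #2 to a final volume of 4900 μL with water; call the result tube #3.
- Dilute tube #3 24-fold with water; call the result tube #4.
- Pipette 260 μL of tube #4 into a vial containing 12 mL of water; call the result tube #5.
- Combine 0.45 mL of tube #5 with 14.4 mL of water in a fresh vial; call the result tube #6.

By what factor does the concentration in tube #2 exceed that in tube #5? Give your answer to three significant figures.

3.08 × 10^4

Step 1: 0.5 mL brought to 12.5 mL → factor 12.5/0.5 = 25
Step 2: 65 μL + 2700 μL = 2765 μL total → factor 2765/65 = 42.538
Step 3: 180 μL brought to 4900 μL → factor 4900/180 = 27.222
Step 4: 24-fold → factor 24
Step 5: 260 μL + 12 mL = 12260 μL total → factor 12260/260 = 47.154
Dilution factor to tube #2 = 1063.5; to tube #5 = 3.2762 × 10^7
[tube #2]/[tube #5] = (factor to tube #5)/(factor to tube #2) = 3.2762 × 10^7/1063.5 = 3.08 × 10^4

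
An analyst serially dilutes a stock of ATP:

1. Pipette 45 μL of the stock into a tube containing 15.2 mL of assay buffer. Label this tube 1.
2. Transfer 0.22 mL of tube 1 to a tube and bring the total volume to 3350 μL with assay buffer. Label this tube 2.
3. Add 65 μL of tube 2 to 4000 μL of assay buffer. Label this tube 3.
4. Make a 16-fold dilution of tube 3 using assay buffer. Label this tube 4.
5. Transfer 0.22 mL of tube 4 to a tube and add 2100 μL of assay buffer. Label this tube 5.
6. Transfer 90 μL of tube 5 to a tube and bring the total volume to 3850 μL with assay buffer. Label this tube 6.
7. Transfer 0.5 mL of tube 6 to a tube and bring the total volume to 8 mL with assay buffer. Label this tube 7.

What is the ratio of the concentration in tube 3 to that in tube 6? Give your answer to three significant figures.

Step 1: 45 μL + 15.2 mL = 15245 μL total → factor 15245/45 = 338.78
Step 2: 0.22 mL brought to 3350 μL → factor 3.35/0.22 = 15.227
Step 3: 65 μL + 4000 μL = 4065 μL total → factor 4065/65 = 62.538
Step 4: 16-fold → factor 16
Step 5: 0.22 mL + 2100 μL = 2.32 mL total → factor 2.32/0.22 = 10.545
Step 6: 90 μL brought to 3850 μL → factor 3850/90 = 42.778
Dilution factor to tube 3 = 3.2261 × 10^5; to tube 6 = 2.3286 × 10^9
[tube 3]/[tube 6] = (factor to tube 6)/(factor to tube 3) = 2.3286 × 10^9/3.2261 × 10^5 = 7.22 × 10^3

7.22 × 10^3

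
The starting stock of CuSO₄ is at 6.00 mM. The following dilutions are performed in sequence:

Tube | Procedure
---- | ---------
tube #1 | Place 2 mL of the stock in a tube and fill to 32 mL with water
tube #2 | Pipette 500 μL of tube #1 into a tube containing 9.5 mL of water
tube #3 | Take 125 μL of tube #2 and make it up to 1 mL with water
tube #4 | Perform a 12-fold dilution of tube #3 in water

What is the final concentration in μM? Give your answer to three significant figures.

Step 1: 2 mL brought to 32 mL → factor 32/2 = 16
Step 2: 500 μL + 9.5 mL = 10000 μL total → factor 10000/500 = 20
Step 3: 125 μL brought to 1 mL → factor 1000/125 = 8
Step 4: 12-fold → factor 12
Overall dilution factor = 16 × 20 × 8 × 12 = 30720
Final = 6.00 mM / 30720 = 0.0001953 mM = 0.195 μM

0.195 μM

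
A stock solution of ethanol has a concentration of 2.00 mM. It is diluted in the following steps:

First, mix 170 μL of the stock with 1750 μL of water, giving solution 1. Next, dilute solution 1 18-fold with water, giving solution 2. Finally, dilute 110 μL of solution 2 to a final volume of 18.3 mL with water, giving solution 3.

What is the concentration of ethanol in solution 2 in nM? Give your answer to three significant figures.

9.84 × 10^3 nM

Step 1: 170 μL + 1750 μL = 1920 μL total → factor 1920/170 = 11.294
Step 2: 18-fold → factor 18
Dilution factor through solution 2 = 11.294 × 18 = 203.29
[solution 2] = 2.00 mM / 203.29 = 0.009838 mM = 9.84 × 10^3 nM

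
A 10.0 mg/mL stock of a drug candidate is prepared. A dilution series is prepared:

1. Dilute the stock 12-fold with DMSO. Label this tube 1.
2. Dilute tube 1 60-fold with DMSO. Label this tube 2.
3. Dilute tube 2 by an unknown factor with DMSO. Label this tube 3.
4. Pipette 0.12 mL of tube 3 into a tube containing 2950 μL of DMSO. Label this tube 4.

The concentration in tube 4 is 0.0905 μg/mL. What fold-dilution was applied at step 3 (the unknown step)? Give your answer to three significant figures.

6.00-fold

Step 1: 12-fold → factor 12
Step 2: 60-fold → factor 60
Step 3: unknown factor x
Step 4: 0.12 mL + 2950 μL = 3.07 mL total → factor 3.07/0.12 = 25.583
Product of known-step factors = 18420
Overall factor = 10.0 mg/mL / (0.0905 μg/mL) = 1.105 × 10^5
x = 1.105 × 10^5 / 18420 = 6.00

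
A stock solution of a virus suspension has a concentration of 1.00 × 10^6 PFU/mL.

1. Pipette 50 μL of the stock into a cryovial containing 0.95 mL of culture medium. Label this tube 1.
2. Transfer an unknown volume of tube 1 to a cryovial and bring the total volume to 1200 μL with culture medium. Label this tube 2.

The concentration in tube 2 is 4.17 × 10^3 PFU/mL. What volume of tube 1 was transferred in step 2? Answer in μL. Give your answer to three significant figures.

Step 1: 50 μL + 0.95 mL = 1000 μL total → factor 1000/50 = 20
Step 2: v brought to 1200 μL → factor = 1200 μL/v
Product of known-step factors = 20
Overall factor = 1.00 × 10^6 PFU/mL / (4.17 × 10^3 PFU/mL) = 239.81
Step-2 factor = 239.81 / 20 = 11.99
v = 1200 μL / 11.99 = 100 μL

100 μL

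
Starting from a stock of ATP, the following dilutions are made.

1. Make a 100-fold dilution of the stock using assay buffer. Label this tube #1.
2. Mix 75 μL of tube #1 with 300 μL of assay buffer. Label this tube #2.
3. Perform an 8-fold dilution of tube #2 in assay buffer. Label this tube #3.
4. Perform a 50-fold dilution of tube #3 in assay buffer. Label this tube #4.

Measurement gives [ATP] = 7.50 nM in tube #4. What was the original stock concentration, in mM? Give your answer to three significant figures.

1.50 mM

Step 1: 100-fold → factor 100
Step 2: 75 μL + 300 μL = 375 μL total → factor 375/75 = 5
Step 3: 8-fold → factor 8
Step 4: 50-fold → factor 50
Overall dilution factor = 100 × 5 × 8 × 50 = 2 × 10^5
Stock = 7.50 nM × 2 × 10^5 = 1.500 × 10^6 nM = 1.50 mM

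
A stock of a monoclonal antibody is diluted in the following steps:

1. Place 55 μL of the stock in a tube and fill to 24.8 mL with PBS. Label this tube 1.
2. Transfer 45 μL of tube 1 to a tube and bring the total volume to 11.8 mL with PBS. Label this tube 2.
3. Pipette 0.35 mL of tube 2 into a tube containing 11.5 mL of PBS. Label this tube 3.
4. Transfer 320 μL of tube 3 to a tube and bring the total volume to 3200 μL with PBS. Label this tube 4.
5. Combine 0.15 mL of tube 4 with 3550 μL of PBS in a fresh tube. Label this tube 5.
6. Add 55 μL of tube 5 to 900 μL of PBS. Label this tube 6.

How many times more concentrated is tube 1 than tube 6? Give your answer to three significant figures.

Step 1: 55 μL brought to 24.8 mL → factor 24800/55 = 450.91
Step 2: 45 μL brought to 11.8 mL → factor 11800/45 = 262.22
Step 3: 0.35 mL + 11.5 mL = 11.85 mL total → factor 11.85/0.35 = 33.857
Step 4: 320 μL brought to 3200 μL → factor 3200/320 = 10
Step 5: 0.15 mL + 3550 μL = 3.7 mL total → factor 3.7/0.15 = 24.667
Step 6: 55 μL + 900 μL = 955 μL total → factor 955/55 = 17.364
Dilution factor to tube 1 = 450.91; to tube 6 = 1.7146 × 10^10
[tube 1]/[tube 6] = (factor to tube 6)/(factor to tube 1) = 1.7146 × 10^10/450.91 = 3.80 × 10^7

3.80 × 10^7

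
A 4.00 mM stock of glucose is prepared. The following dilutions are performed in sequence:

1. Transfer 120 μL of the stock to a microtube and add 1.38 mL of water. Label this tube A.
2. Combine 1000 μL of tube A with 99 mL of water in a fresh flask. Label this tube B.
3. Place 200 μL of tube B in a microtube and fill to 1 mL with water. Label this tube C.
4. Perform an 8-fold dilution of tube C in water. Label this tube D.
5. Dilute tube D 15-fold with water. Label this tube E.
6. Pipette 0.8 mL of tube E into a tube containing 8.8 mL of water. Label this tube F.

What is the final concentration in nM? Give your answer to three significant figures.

Step 1: 120 μL + 1.38 mL = 1500 μL total → factor 1500/120 = 12.5
Step 2: 1000 μL + 99 mL = 1 × 10^5 μL total → factor 1 × 10^5/1000 = 100
Step 3: 200 μL brought to 1 mL → factor 1000/200 = 5
Step 4: 8-fold → factor 8
Step 5: 15-fold → factor 15
Step 6: 0.8 mL + 8.8 mL = 9.6 mL total → factor 9.6/0.8 = 12
Overall dilution factor = 12.5 × 100 × 5 × 8 × 15 × 12 = 9 × 10^6
Final = 4.00 mM / 9 × 10^6 = 4.444 × 10^-7 mM = 0.444 nM

0.444 nM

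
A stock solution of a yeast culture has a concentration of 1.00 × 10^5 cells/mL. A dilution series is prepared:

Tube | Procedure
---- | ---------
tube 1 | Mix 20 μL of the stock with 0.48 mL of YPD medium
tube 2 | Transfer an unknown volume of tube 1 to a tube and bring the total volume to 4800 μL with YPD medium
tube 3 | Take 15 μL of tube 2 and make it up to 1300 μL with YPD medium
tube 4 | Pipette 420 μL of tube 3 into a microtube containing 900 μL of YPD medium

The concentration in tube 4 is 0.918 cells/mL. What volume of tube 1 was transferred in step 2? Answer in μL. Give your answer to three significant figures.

Step 1: 20 μL + 0.48 mL = 500 μL total → factor 500/20 = 25
Step 2: v brought to 4800 μL → factor = 4800 μL/v
Step 3: 15 μL brought to 1300 μL → factor 1300/15 = 86.667
Step 4: 420 μL + 900 μL = 1320 μL total → factor 1320/420 = 3.1429
Product of known-step factors = 6809.5
Overall factor = 1.00 × 10^5 cells/mL / (0.918 cells/mL) = 1.0893 × 10^5
Step-2 factor = 1.0893 × 10^5 / 6809.5 = 15.997
v = 4800 μL / 15.997 = 300 μL

300 μL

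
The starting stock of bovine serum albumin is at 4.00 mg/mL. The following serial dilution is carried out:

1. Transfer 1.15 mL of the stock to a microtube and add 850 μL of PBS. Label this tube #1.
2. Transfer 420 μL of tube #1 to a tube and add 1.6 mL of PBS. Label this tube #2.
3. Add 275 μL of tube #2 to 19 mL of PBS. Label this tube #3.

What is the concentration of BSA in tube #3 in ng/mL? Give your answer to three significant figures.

6.82 × 10^3 ng/mL

Step 1: 1.15 mL + 850 μL = 2 mL total → factor 2/1.15 = 1.7391
Step 2: 420 μL + 1.6 mL = 2020 μL total → factor 2020/420 = 4.8095
Step 3: 275 μL + 19 mL = 19275 μL total → factor 19275/275 = 70.091
Overall dilution factor = 1.7391 × 4.8095 × 70.091 = 586.27
Final = 4.00 mg/mL / 586.27 = 0.006823 mg/mL = 6.82 × 10^3 ng/mL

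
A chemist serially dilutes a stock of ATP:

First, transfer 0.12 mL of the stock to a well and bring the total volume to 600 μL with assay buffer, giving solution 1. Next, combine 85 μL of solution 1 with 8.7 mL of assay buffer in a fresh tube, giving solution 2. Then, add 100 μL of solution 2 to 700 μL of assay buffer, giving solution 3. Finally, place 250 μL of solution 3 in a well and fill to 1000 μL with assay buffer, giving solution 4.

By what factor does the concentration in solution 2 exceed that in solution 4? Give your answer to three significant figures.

32.0

Step 1: 0.12 mL brought to 600 μL → factor 0.6/0.12 = 5
Step 2: 85 μL + 8.7 mL = 8785 μL total → factor 8785/85 = 103.35
Step 3: 100 μL + 700 μL = 800 μL total → factor 800/100 = 8
Step 4: 250 μL brought to 1000 μL → factor 1000/250 = 4
Dilution factor to solution 2 = 516.76; to solution 4 = 16536
[solution 2]/[solution 4] = (factor to solution 4)/(factor to solution 2) = 16536/516.76 = 32.0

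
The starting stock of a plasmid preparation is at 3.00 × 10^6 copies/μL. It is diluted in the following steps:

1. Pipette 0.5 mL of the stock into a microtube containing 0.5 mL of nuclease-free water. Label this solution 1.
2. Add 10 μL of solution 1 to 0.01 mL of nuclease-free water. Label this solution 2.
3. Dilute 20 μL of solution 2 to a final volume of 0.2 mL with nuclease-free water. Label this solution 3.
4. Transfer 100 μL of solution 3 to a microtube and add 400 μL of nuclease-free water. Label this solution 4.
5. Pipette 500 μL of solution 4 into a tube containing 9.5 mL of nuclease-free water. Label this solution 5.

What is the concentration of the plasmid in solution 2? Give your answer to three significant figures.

7.50 × 10^5 copies/μL

Step 1: 0.5 mL + 0.5 mL = 1 mL total → factor 1/0.5 = 2
Step 2: 10 μL + 0.01 mL = 20 μL total → factor 20/10 = 2
Dilution factor through solution 2 = 2 × 2 = 4
[solution 2] = 3.00 × 10^6 copies/μL / 4 = 7.50 × 10^5 copies/μL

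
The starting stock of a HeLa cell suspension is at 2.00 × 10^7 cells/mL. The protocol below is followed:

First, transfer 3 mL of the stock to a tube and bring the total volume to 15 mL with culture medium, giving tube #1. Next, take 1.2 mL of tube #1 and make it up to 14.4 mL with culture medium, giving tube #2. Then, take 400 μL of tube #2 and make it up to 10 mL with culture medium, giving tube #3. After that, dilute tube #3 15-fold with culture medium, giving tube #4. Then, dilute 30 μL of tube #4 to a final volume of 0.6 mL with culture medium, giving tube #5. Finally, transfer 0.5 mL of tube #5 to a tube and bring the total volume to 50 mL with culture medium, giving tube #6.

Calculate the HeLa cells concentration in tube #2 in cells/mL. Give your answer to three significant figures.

Step 1: 3 mL brought to 15 mL → factor 15/3 = 5
Step 2: 1.2 mL brought to 14.4 mL → factor 14.4/1.2 = 12
Dilution factor through tube #2 = 5 × 12 = 60
[tube #2] = 2.00 × 10^7 cells/mL / 60 = 3.33 × 10^5 cells/mL

3.33 × 10^5 cells/mL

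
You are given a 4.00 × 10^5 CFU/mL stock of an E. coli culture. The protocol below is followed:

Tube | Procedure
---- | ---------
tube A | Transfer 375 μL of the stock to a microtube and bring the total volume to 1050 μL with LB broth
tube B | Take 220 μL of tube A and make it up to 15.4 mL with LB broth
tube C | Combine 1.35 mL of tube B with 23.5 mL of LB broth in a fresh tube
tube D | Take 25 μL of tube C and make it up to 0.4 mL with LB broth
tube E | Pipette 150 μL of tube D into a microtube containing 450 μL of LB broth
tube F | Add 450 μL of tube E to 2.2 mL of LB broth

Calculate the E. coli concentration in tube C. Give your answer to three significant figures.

111 CFU/mL

Step 1: 375 μL brought to 1050 μL → factor 1050/375 = 2.8
Step 2: 220 μL brought to 15.4 mL → factor 15400/220 = 70
Step 3: 1.35 mL + 23.5 mL = 24.85 mL total → factor 24.85/1.35 = 18.407
Dilution factor through tube C = 2.8 × 70 × 18.407 = 3607.9
[tube C] = 4.00 × 10^5 CFU/mL / 3607.9 = 111 CFU/mL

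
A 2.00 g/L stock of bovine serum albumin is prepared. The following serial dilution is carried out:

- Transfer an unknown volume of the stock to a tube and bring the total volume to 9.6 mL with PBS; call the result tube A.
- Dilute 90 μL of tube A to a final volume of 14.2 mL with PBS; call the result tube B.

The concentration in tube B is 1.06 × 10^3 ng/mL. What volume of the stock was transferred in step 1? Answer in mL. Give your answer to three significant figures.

0.803 mL

Step 1: v brought to 9.6 mL → factor = 9.6 mL/v
Step 2: 90 μL brought to 14.2 mL → factor 14200/90 = 157.78
Product of known-step factors = 157.78
Overall factor = 2.00 g/L / (1.06 × 10^3 ng/mL) = 1886.8
Step-1 factor = 1886.8 / 157.78 = 11.959
v = 9.6 mL / 11.959 = 0.803 mL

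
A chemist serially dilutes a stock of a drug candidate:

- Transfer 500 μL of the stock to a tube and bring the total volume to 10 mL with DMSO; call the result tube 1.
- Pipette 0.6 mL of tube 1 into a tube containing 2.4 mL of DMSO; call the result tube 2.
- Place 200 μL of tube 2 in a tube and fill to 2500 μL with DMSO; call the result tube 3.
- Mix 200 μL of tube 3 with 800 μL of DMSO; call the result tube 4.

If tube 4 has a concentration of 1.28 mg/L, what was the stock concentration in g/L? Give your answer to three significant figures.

8.00 g/L

Step 1: 500 μL brought to 10 mL → factor 10000/500 = 20
Step 2: 0.6 mL + 2.4 mL = 3 mL total → factor 3/0.6 = 5
Step 3: 200 μL brought to 2500 μL → factor 2500/200 = 12.5
Step 4: 200 μL + 800 μL = 1000 μL total → factor 1000/200 = 5
Overall dilution factor = 20 × 5 × 12.5 × 5 = 6250
Stock = 1.28 mg/L × 6250 = 8000 mg/L = 8.00 g/L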